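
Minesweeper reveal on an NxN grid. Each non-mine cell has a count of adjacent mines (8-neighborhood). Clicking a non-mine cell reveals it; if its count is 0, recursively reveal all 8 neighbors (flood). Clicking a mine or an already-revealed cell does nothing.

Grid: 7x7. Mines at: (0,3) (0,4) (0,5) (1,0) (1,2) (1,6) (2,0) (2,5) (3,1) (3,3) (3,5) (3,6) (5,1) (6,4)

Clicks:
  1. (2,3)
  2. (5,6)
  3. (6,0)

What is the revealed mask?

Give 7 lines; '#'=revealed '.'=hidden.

Answer: .......
.......
...#...
.......
.....##
.....##
#....##

Derivation:
Click 1 (2,3) count=2: revealed 1 new [(2,3)] -> total=1
Click 2 (5,6) count=0: revealed 6 new [(4,5) (4,6) (5,5) (5,6) (6,5) (6,6)] -> total=7
Click 3 (6,0) count=1: revealed 1 new [(6,0)] -> total=8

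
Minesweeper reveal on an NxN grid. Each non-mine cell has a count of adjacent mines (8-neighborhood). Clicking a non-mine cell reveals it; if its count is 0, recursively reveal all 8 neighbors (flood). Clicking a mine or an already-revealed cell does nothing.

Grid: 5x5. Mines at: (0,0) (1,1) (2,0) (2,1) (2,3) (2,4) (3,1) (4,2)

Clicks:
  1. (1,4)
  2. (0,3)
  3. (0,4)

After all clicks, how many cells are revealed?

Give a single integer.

Answer: 6

Derivation:
Click 1 (1,4) count=2: revealed 1 new [(1,4)] -> total=1
Click 2 (0,3) count=0: revealed 5 new [(0,2) (0,3) (0,4) (1,2) (1,3)] -> total=6
Click 3 (0,4) count=0: revealed 0 new [(none)] -> total=6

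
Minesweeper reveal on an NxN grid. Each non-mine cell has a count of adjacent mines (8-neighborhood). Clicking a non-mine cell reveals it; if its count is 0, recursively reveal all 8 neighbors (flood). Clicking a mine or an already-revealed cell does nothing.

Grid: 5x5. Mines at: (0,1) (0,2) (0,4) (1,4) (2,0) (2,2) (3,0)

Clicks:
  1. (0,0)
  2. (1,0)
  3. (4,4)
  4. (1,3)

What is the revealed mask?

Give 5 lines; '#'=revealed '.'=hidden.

Click 1 (0,0) count=1: revealed 1 new [(0,0)] -> total=1
Click 2 (1,0) count=2: revealed 1 new [(1,0)] -> total=2
Click 3 (4,4) count=0: revealed 10 new [(2,3) (2,4) (3,1) (3,2) (3,3) (3,4) (4,1) (4,2) (4,3) (4,4)] -> total=12
Click 4 (1,3) count=4: revealed 1 new [(1,3)] -> total=13

Answer: #....
#..#.
...##
.####
.####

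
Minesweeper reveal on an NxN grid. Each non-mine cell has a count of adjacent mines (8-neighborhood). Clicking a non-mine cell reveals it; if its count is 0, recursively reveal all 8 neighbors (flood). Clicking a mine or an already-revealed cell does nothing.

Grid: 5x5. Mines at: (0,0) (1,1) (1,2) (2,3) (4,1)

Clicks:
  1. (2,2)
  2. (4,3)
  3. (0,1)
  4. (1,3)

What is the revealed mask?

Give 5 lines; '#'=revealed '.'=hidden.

Answer: .#...
...#.
..#..
..###
..###

Derivation:
Click 1 (2,2) count=3: revealed 1 new [(2,2)] -> total=1
Click 2 (4,3) count=0: revealed 6 new [(3,2) (3,3) (3,4) (4,2) (4,3) (4,4)] -> total=7
Click 3 (0,1) count=3: revealed 1 new [(0,1)] -> total=8
Click 4 (1,3) count=2: revealed 1 new [(1,3)] -> total=9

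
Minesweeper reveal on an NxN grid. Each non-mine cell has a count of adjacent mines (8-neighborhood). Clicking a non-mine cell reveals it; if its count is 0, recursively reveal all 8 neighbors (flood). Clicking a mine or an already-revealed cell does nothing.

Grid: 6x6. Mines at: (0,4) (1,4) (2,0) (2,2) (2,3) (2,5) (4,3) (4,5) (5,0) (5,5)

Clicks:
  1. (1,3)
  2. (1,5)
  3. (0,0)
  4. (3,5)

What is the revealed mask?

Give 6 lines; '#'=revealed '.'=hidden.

Click 1 (1,3) count=4: revealed 1 new [(1,3)] -> total=1
Click 2 (1,5) count=3: revealed 1 new [(1,5)] -> total=2
Click 3 (0,0) count=0: revealed 7 new [(0,0) (0,1) (0,2) (0,3) (1,0) (1,1) (1,2)] -> total=9
Click 4 (3,5) count=2: revealed 1 new [(3,5)] -> total=10

Answer: ####..
####.#
......
.....#
......
......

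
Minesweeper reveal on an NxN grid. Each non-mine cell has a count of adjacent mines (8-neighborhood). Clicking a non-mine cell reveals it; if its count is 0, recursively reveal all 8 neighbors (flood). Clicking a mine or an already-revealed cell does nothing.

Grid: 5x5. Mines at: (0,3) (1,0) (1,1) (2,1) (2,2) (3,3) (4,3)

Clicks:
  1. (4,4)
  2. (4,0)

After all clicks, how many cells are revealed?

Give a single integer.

Click 1 (4,4) count=2: revealed 1 new [(4,4)] -> total=1
Click 2 (4,0) count=0: revealed 6 new [(3,0) (3,1) (3,2) (4,0) (4,1) (4,2)] -> total=7

Answer: 7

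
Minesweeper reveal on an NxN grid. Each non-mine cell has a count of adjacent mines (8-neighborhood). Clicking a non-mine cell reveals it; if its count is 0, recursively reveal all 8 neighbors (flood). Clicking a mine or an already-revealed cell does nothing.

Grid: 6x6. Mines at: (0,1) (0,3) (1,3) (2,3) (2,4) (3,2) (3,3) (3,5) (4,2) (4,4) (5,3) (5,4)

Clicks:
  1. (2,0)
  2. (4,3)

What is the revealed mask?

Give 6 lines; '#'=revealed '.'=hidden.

Answer: ......
##....
##....
##....
##.#..
##....

Derivation:
Click 1 (2,0) count=0: revealed 10 new [(1,0) (1,1) (2,0) (2,1) (3,0) (3,1) (4,0) (4,1) (5,0) (5,1)] -> total=10
Click 2 (4,3) count=6: revealed 1 new [(4,3)] -> total=11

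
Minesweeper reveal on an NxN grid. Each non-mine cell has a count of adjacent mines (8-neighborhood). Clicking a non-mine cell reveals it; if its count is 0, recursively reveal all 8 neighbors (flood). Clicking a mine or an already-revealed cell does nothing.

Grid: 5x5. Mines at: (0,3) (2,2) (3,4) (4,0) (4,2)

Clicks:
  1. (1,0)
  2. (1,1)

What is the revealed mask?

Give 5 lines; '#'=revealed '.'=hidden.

Answer: ###..
###..
##...
##...
.....

Derivation:
Click 1 (1,0) count=0: revealed 10 new [(0,0) (0,1) (0,2) (1,0) (1,1) (1,2) (2,0) (2,1) (3,0) (3,1)] -> total=10
Click 2 (1,1) count=1: revealed 0 new [(none)] -> total=10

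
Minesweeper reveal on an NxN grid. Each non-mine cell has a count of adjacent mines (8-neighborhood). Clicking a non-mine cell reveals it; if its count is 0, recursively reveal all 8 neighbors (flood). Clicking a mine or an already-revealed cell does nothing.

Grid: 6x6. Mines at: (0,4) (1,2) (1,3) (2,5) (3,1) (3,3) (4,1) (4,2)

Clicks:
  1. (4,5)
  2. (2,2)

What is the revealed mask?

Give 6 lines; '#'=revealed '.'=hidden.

Answer: ......
......
..#...
....##
...###
...###

Derivation:
Click 1 (4,5) count=0: revealed 8 new [(3,4) (3,5) (4,3) (4,4) (4,5) (5,3) (5,4) (5,5)] -> total=8
Click 2 (2,2) count=4: revealed 1 new [(2,2)] -> total=9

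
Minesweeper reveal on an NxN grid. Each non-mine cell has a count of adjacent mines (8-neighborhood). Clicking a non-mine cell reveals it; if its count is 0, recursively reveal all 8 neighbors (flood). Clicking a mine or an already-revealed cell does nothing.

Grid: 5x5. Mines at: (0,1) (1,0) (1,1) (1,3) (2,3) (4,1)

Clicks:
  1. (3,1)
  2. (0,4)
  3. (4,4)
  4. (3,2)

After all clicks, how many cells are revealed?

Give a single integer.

Click 1 (3,1) count=1: revealed 1 new [(3,1)] -> total=1
Click 2 (0,4) count=1: revealed 1 new [(0,4)] -> total=2
Click 3 (4,4) count=0: revealed 6 new [(3,2) (3,3) (3,4) (4,2) (4,3) (4,4)] -> total=8
Click 4 (3,2) count=2: revealed 0 new [(none)] -> total=8

Answer: 8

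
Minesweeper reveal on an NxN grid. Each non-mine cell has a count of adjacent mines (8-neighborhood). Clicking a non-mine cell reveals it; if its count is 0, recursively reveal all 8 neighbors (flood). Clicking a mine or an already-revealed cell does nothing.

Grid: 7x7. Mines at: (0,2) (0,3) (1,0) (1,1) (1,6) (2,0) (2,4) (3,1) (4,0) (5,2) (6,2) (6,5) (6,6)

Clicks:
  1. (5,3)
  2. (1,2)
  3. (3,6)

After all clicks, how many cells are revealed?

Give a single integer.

Click 1 (5,3) count=2: revealed 1 new [(5,3)] -> total=1
Click 2 (1,2) count=3: revealed 1 new [(1,2)] -> total=2
Click 3 (3,6) count=0: revealed 13 new [(2,5) (2,6) (3,3) (3,4) (3,5) (3,6) (4,3) (4,4) (4,5) (4,6) (5,4) (5,5) (5,6)] -> total=15

Answer: 15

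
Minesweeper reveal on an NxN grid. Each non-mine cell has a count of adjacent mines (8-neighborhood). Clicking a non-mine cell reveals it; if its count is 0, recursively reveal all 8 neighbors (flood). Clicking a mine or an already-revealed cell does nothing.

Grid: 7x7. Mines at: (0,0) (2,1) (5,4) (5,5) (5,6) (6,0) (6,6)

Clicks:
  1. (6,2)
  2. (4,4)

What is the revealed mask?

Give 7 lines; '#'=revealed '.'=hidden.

Click 1 (6,2) count=0: revealed 38 new [(0,1) (0,2) (0,3) (0,4) (0,5) (0,6) (1,1) (1,2) (1,3) (1,4) (1,5) (1,6) (2,2) (2,3) (2,4) (2,5) (2,6) (3,0) (3,1) (3,2) (3,3) (3,4) (3,5) (3,6) (4,0) (4,1) (4,2) (4,3) (4,4) (4,5) (4,6) (5,0) (5,1) (5,2) (5,3) (6,1) (6,2) (6,3)] -> total=38
Click 2 (4,4) count=2: revealed 0 new [(none)] -> total=38

Answer: .######
.######
..#####
#######
#######
####...
.###...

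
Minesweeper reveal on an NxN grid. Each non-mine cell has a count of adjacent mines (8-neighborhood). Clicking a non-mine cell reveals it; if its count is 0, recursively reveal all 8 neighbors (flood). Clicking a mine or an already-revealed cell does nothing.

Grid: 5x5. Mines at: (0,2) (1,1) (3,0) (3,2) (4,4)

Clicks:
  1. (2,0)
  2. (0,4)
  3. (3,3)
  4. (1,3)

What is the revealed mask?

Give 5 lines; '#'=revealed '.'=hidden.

Answer: ...##
...##
#..##
...##
.....

Derivation:
Click 1 (2,0) count=2: revealed 1 new [(2,0)] -> total=1
Click 2 (0,4) count=0: revealed 8 new [(0,3) (0,4) (1,3) (1,4) (2,3) (2,4) (3,3) (3,4)] -> total=9
Click 3 (3,3) count=2: revealed 0 new [(none)] -> total=9
Click 4 (1,3) count=1: revealed 0 new [(none)] -> total=9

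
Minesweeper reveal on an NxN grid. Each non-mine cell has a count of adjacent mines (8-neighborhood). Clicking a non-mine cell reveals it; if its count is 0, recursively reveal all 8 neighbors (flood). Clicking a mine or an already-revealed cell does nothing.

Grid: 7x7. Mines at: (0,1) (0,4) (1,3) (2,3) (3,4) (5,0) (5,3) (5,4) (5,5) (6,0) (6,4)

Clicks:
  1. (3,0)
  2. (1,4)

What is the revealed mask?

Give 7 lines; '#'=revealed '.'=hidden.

Click 1 (3,0) count=0: revealed 12 new [(1,0) (1,1) (1,2) (2,0) (2,1) (2,2) (3,0) (3,1) (3,2) (4,0) (4,1) (4,2)] -> total=12
Click 2 (1,4) count=3: revealed 1 new [(1,4)] -> total=13

Answer: .......
###.#..
###....
###....
###....
.......
.......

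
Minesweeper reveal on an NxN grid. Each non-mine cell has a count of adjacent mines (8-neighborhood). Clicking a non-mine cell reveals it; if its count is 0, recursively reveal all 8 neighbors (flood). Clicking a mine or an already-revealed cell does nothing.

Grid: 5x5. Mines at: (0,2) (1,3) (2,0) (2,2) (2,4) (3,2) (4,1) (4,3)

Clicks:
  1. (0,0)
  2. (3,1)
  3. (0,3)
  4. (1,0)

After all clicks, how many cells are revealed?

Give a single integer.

Click 1 (0,0) count=0: revealed 4 new [(0,0) (0,1) (1,0) (1,1)] -> total=4
Click 2 (3,1) count=4: revealed 1 new [(3,1)] -> total=5
Click 3 (0,3) count=2: revealed 1 new [(0,3)] -> total=6
Click 4 (1,0) count=1: revealed 0 new [(none)] -> total=6

Answer: 6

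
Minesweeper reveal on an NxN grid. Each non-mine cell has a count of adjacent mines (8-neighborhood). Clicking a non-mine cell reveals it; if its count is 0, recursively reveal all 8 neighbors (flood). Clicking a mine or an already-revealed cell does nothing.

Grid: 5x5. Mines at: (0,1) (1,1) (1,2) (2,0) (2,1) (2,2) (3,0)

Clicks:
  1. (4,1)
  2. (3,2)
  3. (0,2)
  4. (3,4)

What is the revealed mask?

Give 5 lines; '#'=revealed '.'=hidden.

Click 1 (4,1) count=1: revealed 1 new [(4,1)] -> total=1
Click 2 (3,2) count=2: revealed 1 new [(3,2)] -> total=2
Click 3 (0,2) count=3: revealed 1 new [(0,2)] -> total=3
Click 4 (3,4) count=0: revealed 12 new [(0,3) (0,4) (1,3) (1,4) (2,3) (2,4) (3,1) (3,3) (3,4) (4,2) (4,3) (4,4)] -> total=15

Answer: ..###
...##
...##
.####
.####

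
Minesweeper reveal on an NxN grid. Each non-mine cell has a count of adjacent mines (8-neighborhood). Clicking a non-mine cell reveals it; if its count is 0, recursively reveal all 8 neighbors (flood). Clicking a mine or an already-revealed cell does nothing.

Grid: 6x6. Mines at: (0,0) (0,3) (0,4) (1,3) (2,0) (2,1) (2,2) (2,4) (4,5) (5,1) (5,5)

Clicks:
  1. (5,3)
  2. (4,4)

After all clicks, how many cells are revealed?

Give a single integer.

Answer: 9

Derivation:
Click 1 (5,3) count=0: revealed 9 new [(3,2) (3,3) (3,4) (4,2) (4,3) (4,4) (5,2) (5,3) (5,4)] -> total=9
Click 2 (4,4) count=2: revealed 0 new [(none)] -> total=9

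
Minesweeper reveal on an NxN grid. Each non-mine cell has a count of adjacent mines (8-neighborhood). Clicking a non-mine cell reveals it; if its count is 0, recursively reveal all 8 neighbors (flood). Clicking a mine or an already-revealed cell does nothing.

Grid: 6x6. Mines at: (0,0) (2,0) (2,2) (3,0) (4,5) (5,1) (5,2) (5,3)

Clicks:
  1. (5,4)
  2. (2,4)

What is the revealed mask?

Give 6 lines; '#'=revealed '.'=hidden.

Answer: .#####
.#####
...###
...###
......
....#.

Derivation:
Click 1 (5,4) count=2: revealed 1 new [(5,4)] -> total=1
Click 2 (2,4) count=0: revealed 16 new [(0,1) (0,2) (0,3) (0,4) (0,5) (1,1) (1,2) (1,3) (1,4) (1,5) (2,3) (2,4) (2,5) (3,3) (3,4) (3,5)] -> total=17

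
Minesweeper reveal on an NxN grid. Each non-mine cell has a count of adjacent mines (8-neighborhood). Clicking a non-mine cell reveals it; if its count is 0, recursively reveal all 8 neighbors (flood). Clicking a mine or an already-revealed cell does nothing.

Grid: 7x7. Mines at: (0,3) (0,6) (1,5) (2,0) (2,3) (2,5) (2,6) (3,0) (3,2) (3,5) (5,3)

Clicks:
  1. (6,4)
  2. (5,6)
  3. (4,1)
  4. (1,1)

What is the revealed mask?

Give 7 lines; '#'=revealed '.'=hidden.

Click 1 (6,4) count=1: revealed 1 new [(6,4)] -> total=1
Click 2 (5,6) count=0: revealed 8 new [(4,4) (4,5) (4,6) (5,4) (5,5) (5,6) (6,5) (6,6)] -> total=9
Click 3 (4,1) count=2: revealed 1 new [(4,1)] -> total=10
Click 4 (1,1) count=1: revealed 1 new [(1,1)] -> total=11

Answer: .......
.#.....
.......
.......
.#..###
....###
....###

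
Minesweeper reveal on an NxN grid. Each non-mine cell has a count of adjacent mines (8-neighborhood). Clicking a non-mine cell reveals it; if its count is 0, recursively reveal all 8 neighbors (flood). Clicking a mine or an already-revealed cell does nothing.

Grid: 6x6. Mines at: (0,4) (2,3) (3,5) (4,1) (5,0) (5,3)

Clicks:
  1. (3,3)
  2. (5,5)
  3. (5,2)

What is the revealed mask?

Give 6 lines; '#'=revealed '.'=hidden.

Answer: ......
......
......
...#..
....##
..#.##

Derivation:
Click 1 (3,3) count=1: revealed 1 new [(3,3)] -> total=1
Click 2 (5,5) count=0: revealed 4 new [(4,4) (4,5) (5,4) (5,5)] -> total=5
Click 3 (5,2) count=2: revealed 1 new [(5,2)] -> total=6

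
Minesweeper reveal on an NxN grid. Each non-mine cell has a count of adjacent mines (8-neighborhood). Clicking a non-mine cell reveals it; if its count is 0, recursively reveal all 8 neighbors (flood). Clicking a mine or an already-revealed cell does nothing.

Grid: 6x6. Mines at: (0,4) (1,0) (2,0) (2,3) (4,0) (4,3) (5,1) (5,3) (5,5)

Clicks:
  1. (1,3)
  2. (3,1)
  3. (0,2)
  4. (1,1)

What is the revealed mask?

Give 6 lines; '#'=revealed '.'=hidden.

Answer: .###..
.###..
......
.#....
......
......

Derivation:
Click 1 (1,3) count=2: revealed 1 new [(1,3)] -> total=1
Click 2 (3,1) count=2: revealed 1 new [(3,1)] -> total=2
Click 3 (0,2) count=0: revealed 5 new [(0,1) (0,2) (0,3) (1,1) (1,2)] -> total=7
Click 4 (1,1) count=2: revealed 0 new [(none)] -> total=7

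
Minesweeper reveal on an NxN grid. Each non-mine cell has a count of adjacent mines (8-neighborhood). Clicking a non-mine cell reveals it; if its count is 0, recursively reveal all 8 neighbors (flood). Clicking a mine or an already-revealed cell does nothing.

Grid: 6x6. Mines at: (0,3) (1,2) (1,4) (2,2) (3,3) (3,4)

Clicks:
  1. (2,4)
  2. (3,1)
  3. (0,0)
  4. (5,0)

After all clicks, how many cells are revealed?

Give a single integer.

Click 1 (2,4) count=3: revealed 1 new [(2,4)] -> total=1
Click 2 (3,1) count=1: revealed 1 new [(3,1)] -> total=2
Click 3 (0,0) count=0: revealed 20 new [(0,0) (0,1) (1,0) (1,1) (2,0) (2,1) (3,0) (3,2) (4,0) (4,1) (4,2) (4,3) (4,4) (4,5) (5,0) (5,1) (5,2) (5,3) (5,4) (5,5)] -> total=22
Click 4 (5,0) count=0: revealed 0 new [(none)] -> total=22

Answer: 22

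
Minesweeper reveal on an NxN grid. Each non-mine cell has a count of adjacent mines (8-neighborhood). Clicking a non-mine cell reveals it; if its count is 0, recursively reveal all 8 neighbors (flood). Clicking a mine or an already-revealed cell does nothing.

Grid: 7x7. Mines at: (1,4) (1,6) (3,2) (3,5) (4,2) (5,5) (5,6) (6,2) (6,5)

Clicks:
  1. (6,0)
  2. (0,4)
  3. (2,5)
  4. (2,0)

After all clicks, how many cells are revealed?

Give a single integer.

Answer: 22

Derivation:
Click 1 (6,0) count=0: revealed 20 new [(0,0) (0,1) (0,2) (0,3) (1,0) (1,1) (1,2) (1,3) (2,0) (2,1) (2,2) (2,3) (3,0) (3,1) (4,0) (4,1) (5,0) (5,1) (6,0) (6,1)] -> total=20
Click 2 (0,4) count=1: revealed 1 new [(0,4)] -> total=21
Click 3 (2,5) count=3: revealed 1 new [(2,5)] -> total=22
Click 4 (2,0) count=0: revealed 0 new [(none)] -> total=22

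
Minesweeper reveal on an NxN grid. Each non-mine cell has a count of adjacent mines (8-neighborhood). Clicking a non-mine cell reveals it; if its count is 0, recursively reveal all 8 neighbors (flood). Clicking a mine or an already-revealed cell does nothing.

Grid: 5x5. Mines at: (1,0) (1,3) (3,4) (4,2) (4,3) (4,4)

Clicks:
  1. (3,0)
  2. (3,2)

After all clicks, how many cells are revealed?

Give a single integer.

Click 1 (3,0) count=0: revealed 6 new [(2,0) (2,1) (3,0) (3,1) (4,0) (4,1)] -> total=6
Click 2 (3,2) count=2: revealed 1 new [(3,2)] -> total=7

Answer: 7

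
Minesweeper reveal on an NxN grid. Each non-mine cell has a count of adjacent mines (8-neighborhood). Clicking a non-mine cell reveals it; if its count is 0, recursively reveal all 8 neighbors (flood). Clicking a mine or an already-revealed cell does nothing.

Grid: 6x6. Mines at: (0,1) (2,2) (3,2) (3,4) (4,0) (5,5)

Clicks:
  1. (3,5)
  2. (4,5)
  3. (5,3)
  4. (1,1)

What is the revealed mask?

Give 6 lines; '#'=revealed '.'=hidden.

Click 1 (3,5) count=1: revealed 1 new [(3,5)] -> total=1
Click 2 (4,5) count=2: revealed 1 new [(4,5)] -> total=2
Click 3 (5,3) count=0: revealed 8 new [(4,1) (4,2) (4,3) (4,4) (5,1) (5,2) (5,3) (5,4)] -> total=10
Click 4 (1,1) count=2: revealed 1 new [(1,1)] -> total=11

Answer: ......
.#....
......
.....#
.#####
.####.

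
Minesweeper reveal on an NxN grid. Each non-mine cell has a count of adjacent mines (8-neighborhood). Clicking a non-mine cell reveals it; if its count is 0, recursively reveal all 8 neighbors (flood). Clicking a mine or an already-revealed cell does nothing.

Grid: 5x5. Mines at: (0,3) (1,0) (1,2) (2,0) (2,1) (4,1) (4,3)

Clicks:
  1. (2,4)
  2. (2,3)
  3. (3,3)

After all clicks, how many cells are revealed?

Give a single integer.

Click 1 (2,4) count=0: revealed 6 new [(1,3) (1,4) (2,3) (2,4) (3,3) (3,4)] -> total=6
Click 2 (2,3) count=1: revealed 0 new [(none)] -> total=6
Click 3 (3,3) count=1: revealed 0 new [(none)] -> total=6

Answer: 6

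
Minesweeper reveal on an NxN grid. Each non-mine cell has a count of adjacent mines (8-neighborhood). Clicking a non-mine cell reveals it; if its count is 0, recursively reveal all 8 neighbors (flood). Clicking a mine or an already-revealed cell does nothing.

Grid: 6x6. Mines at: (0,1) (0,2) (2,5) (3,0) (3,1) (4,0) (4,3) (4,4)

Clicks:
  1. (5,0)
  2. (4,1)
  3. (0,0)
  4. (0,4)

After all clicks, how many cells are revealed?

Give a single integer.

Answer: 9

Derivation:
Click 1 (5,0) count=1: revealed 1 new [(5,0)] -> total=1
Click 2 (4,1) count=3: revealed 1 new [(4,1)] -> total=2
Click 3 (0,0) count=1: revealed 1 new [(0,0)] -> total=3
Click 4 (0,4) count=0: revealed 6 new [(0,3) (0,4) (0,5) (1,3) (1,4) (1,5)] -> total=9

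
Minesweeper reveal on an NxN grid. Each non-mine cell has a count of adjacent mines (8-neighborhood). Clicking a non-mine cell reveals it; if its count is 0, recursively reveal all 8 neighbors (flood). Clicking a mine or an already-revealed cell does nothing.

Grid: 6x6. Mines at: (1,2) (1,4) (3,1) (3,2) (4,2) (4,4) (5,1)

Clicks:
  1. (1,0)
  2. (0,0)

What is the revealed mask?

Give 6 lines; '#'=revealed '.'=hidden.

Answer: ##....
##....
##....
......
......
......

Derivation:
Click 1 (1,0) count=0: revealed 6 new [(0,0) (0,1) (1,0) (1,1) (2,0) (2,1)] -> total=6
Click 2 (0,0) count=0: revealed 0 new [(none)] -> total=6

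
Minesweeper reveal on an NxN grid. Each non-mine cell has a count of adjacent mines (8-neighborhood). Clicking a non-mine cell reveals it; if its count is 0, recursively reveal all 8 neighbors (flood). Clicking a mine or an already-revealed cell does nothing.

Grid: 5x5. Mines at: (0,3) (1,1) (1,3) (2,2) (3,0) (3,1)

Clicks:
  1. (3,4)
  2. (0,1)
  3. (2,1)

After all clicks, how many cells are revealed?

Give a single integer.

Click 1 (3,4) count=0: revealed 8 new [(2,3) (2,4) (3,2) (3,3) (3,4) (4,2) (4,3) (4,4)] -> total=8
Click 2 (0,1) count=1: revealed 1 new [(0,1)] -> total=9
Click 3 (2,1) count=4: revealed 1 new [(2,1)] -> total=10

Answer: 10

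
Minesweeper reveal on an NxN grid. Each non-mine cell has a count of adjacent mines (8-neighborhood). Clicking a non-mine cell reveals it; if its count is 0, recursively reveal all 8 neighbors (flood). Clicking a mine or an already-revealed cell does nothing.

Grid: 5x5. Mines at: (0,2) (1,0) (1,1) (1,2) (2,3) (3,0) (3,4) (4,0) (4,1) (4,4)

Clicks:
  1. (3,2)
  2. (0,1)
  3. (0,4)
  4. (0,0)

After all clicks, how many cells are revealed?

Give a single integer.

Click 1 (3,2) count=2: revealed 1 new [(3,2)] -> total=1
Click 2 (0,1) count=4: revealed 1 new [(0,1)] -> total=2
Click 3 (0,4) count=0: revealed 4 new [(0,3) (0,4) (1,3) (1,4)] -> total=6
Click 4 (0,0) count=2: revealed 1 new [(0,0)] -> total=7

Answer: 7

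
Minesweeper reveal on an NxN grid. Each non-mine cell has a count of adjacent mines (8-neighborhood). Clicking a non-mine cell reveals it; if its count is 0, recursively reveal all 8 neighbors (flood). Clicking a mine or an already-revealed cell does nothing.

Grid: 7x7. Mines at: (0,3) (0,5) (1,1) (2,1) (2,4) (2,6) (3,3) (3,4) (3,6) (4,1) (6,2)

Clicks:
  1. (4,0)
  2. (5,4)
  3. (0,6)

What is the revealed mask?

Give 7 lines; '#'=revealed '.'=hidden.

Click 1 (4,0) count=1: revealed 1 new [(4,0)] -> total=1
Click 2 (5,4) count=0: revealed 12 new [(4,3) (4,4) (4,5) (4,6) (5,3) (5,4) (5,5) (5,6) (6,3) (6,4) (6,5) (6,6)] -> total=13
Click 3 (0,6) count=1: revealed 1 new [(0,6)] -> total=14

Answer: ......#
.......
.......
.......
#..####
...####
...####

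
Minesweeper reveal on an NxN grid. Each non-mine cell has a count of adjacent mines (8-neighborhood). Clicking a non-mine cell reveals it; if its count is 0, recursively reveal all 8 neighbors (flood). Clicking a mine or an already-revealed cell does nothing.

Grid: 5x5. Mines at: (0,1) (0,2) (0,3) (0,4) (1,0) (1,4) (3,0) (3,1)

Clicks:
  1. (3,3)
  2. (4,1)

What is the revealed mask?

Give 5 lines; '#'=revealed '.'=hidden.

Click 1 (3,3) count=0: revealed 9 new [(2,2) (2,3) (2,4) (3,2) (3,3) (3,4) (4,2) (4,3) (4,4)] -> total=9
Click 2 (4,1) count=2: revealed 1 new [(4,1)] -> total=10

Answer: .....
.....
..###
..###
.####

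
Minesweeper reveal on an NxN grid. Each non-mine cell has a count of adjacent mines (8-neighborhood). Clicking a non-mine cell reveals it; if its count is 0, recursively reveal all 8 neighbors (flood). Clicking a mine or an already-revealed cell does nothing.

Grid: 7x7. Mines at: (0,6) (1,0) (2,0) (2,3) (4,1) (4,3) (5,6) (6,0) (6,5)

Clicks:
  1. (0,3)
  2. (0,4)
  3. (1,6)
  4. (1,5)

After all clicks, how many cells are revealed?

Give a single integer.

Answer: 11

Derivation:
Click 1 (0,3) count=0: revealed 10 new [(0,1) (0,2) (0,3) (0,4) (0,5) (1,1) (1,2) (1,3) (1,4) (1,5)] -> total=10
Click 2 (0,4) count=0: revealed 0 new [(none)] -> total=10
Click 3 (1,6) count=1: revealed 1 new [(1,6)] -> total=11
Click 4 (1,5) count=1: revealed 0 new [(none)] -> total=11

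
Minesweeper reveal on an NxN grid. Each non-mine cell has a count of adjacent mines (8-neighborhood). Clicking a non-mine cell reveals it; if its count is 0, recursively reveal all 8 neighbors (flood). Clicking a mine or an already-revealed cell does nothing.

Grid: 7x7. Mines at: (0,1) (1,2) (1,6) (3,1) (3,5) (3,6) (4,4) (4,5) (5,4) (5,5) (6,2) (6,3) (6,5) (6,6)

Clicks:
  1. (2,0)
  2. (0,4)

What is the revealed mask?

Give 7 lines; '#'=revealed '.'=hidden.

Answer: ...###.
...###.
#..###.
.......
.......
.......
.......

Derivation:
Click 1 (2,0) count=1: revealed 1 new [(2,0)] -> total=1
Click 2 (0,4) count=0: revealed 9 new [(0,3) (0,4) (0,5) (1,3) (1,4) (1,5) (2,3) (2,4) (2,5)] -> total=10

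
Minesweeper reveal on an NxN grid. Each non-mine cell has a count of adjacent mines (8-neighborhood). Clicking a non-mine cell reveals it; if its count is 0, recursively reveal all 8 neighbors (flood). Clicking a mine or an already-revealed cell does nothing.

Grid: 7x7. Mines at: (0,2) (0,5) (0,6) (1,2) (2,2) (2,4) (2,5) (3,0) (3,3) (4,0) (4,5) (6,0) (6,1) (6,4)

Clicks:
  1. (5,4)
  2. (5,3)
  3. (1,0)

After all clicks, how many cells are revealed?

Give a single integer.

Click 1 (5,4) count=2: revealed 1 new [(5,4)] -> total=1
Click 2 (5,3) count=1: revealed 1 new [(5,3)] -> total=2
Click 3 (1,0) count=0: revealed 6 new [(0,0) (0,1) (1,0) (1,1) (2,0) (2,1)] -> total=8

Answer: 8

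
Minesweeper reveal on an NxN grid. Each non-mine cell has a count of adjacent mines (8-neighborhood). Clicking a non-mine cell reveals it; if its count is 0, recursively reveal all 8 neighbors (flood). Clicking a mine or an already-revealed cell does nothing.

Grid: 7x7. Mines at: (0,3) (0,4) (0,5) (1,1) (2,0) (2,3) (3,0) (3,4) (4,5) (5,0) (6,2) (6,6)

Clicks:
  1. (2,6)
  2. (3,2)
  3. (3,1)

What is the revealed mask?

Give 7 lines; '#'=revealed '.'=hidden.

Click 1 (2,6) count=0: revealed 6 new [(1,5) (1,6) (2,5) (2,6) (3,5) (3,6)] -> total=6
Click 2 (3,2) count=1: revealed 1 new [(3,2)] -> total=7
Click 3 (3,1) count=2: revealed 1 new [(3,1)] -> total=8

Answer: .......
.....##
.....##
.##..##
.......
.......
.......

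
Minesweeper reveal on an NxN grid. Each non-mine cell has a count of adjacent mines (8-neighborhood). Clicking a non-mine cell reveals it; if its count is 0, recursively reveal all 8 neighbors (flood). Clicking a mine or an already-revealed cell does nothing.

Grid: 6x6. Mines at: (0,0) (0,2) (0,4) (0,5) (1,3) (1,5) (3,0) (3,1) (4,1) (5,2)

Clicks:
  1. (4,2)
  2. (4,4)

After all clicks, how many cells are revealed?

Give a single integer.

Answer: 15

Derivation:
Click 1 (4,2) count=3: revealed 1 new [(4,2)] -> total=1
Click 2 (4,4) count=0: revealed 14 new [(2,2) (2,3) (2,4) (2,5) (3,2) (3,3) (3,4) (3,5) (4,3) (4,4) (4,5) (5,3) (5,4) (5,5)] -> total=15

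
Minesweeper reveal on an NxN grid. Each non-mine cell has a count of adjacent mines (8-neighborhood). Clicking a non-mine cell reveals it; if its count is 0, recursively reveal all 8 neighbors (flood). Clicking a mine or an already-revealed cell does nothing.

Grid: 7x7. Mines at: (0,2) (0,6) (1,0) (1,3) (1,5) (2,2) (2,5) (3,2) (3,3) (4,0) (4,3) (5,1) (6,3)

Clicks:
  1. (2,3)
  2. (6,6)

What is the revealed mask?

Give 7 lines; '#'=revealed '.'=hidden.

Answer: .......
.......
...#...
....###
....###
....###
....###

Derivation:
Click 1 (2,3) count=4: revealed 1 new [(2,3)] -> total=1
Click 2 (6,6) count=0: revealed 12 new [(3,4) (3,5) (3,6) (4,4) (4,5) (4,6) (5,4) (5,5) (5,6) (6,4) (6,5) (6,6)] -> total=13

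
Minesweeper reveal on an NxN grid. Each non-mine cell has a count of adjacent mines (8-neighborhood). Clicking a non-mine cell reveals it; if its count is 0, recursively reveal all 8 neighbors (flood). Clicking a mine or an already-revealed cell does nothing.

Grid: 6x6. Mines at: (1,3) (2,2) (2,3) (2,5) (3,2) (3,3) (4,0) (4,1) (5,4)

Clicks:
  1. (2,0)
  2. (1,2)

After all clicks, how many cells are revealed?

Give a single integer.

Answer: 10

Derivation:
Click 1 (2,0) count=0: revealed 10 new [(0,0) (0,1) (0,2) (1,0) (1,1) (1,2) (2,0) (2,1) (3,0) (3,1)] -> total=10
Click 2 (1,2) count=3: revealed 0 new [(none)] -> total=10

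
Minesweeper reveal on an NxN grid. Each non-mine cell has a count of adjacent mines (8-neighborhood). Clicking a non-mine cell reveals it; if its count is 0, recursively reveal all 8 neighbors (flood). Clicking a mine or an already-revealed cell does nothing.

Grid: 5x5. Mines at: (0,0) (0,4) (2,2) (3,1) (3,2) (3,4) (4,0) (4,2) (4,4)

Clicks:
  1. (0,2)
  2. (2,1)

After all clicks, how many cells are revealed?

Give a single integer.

Answer: 7

Derivation:
Click 1 (0,2) count=0: revealed 6 new [(0,1) (0,2) (0,3) (1,1) (1,2) (1,3)] -> total=6
Click 2 (2,1) count=3: revealed 1 new [(2,1)] -> total=7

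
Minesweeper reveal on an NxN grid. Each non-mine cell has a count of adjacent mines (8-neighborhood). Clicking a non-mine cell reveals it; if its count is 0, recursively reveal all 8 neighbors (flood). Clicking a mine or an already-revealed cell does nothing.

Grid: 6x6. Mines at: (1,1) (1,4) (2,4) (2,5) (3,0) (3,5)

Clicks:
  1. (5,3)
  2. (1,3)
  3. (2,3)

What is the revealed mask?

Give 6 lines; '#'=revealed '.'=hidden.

Click 1 (5,3) count=0: revealed 19 new [(2,1) (2,2) (2,3) (3,1) (3,2) (3,3) (3,4) (4,0) (4,1) (4,2) (4,3) (4,4) (4,5) (5,0) (5,1) (5,2) (5,3) (5,4) (5,5)] -> total=19
Click 2 (1,3) count=2: revealed 1 new [(1,3)] -> total=20
Click 3 (2,3) count=2: revealed 0 new [(none)] -> total=20

Answer: ......
...#..
.###..
.####.
######
######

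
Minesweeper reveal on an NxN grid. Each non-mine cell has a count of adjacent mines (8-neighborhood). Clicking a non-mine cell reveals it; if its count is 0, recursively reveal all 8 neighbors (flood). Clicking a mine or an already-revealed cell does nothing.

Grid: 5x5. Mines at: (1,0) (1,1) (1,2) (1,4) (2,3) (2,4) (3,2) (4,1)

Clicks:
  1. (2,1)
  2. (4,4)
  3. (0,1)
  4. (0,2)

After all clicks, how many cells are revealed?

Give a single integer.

Answer: 7

Derivation:
Click 1 (2,1) count=4: revealed 1 new [(2,1)] -> total=1
Click 2 (4,4) count=0: revealed 4 new [(3,3) (3,4) (4,3) (4,4)] -> total=5
Click 3 (0,1) count=3: revealed 1 new [(0,1)] -> total=6
Click 4 (0,2) count=2: revealed 1 new [(0,2)] -> total=7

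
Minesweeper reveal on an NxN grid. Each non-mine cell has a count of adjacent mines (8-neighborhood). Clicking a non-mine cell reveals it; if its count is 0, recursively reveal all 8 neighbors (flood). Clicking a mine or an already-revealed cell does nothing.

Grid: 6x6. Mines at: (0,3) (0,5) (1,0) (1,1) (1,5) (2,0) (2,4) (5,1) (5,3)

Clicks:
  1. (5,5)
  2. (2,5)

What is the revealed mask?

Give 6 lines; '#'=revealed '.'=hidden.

Answer: ......
......
.....#
....##
....##
....##

Derivation:
Click 1 (5,5) count=0: revealed 6 new [(3,4) (3,5) (4,4) (4,5) (5,4) (5,5)] -> total=6
Click 2 (2,5) count=2: revealed 1 new [(2,5)] -> total=7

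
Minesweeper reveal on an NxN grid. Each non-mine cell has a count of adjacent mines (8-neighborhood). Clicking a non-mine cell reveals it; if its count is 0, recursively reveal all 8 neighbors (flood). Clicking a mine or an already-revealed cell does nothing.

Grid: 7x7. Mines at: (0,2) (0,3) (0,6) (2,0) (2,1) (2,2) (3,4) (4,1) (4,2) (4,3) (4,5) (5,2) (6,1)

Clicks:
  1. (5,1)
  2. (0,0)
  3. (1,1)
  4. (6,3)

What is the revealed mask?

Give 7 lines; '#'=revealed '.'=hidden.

Click 1 (5,1) count=4: revealed 1 new [(5,1)] -> total=1
Click 2 (0,0) count=0: revealed 4 new [(0,0) (0,1) (1,0) (1,1)] -> total=5
Click 3 (1,1) count=4: revealed 0 new [(none)] -> total=5
Click 4 (6,3) count=1: revealed 1 new [(6,3)] -> total=6

Answer: ##.....
##.....
.......
.......
.......
.#.....
...#...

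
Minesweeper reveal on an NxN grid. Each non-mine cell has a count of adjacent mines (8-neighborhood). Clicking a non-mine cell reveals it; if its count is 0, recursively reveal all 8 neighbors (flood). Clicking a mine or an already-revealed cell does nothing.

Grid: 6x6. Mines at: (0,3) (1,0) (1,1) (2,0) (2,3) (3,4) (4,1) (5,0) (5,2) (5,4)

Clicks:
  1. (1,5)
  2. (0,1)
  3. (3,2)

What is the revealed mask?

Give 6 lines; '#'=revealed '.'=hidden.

Answer: .#..##
....##
....##
..#...
......
......

Derivation:
Click 1 (1,5) count=0: revealed 6 new [(0,4) (0,5) (1,4) (1,5) (2,4) (2,5)] -> total=6
Click 2 (0,1) count=2: revealed 1 new [(0,1)] -> total=7
Click 3 (3,2) count=2: revealed 1 new [(3,2)] -> total=8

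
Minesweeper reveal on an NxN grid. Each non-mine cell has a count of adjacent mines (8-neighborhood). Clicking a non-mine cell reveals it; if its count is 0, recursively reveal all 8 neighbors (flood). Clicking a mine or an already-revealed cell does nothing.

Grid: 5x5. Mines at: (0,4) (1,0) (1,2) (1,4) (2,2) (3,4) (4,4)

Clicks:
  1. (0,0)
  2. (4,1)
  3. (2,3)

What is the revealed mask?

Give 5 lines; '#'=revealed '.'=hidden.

Click 1 (0,0) count=1: revealed 1 new [(0,0)] -> total=1
Click 2 (4,1) count=0: revealed 10 new [(2,0) (2,1) (3,0) (3,1) (3,2) (3,3) (4,0) (4,1) (4,2) (4,3)] -> total=11
Click 3 (2,3) count=4: revealed 1 new [(2,3)] -> total=12

Answer: #....
.....
##.#.
####.
####.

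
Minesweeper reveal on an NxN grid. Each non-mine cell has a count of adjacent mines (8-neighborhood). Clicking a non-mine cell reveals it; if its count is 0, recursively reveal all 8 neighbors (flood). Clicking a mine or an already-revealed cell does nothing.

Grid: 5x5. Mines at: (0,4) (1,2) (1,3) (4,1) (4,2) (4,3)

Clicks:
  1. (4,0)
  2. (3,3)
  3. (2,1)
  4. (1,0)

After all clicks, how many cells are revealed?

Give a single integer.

Click 1 (4,0) count=1: revealed 1 new [(4,0)] -> total=1
Click 2 (3,3) count=2: revealed 1 new [(3,3)] -> total=2
Click 3 (2,1) count=1: revealed 1 new [(2,1)] -> total=3
Click 4 (1,0) count=0: revealed 7 new [(0,0) (0,1) (1,0) (1,1) (2,0) (3,0) (3,1)] -> total=10

Answer: 10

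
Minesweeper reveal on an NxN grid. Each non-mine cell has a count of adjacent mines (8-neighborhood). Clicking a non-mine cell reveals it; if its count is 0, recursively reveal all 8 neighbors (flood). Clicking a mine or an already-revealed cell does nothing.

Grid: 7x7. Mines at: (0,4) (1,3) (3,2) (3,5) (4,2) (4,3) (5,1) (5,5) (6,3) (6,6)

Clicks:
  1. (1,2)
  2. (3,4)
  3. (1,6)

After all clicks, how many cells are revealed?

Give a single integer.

Click 1 (1,2) count=1: revealed 1 new [(1,2)] -> total=1
Click 2 (3,4) count=2: revealed 1 new [(3,4)] -> total=2
Click 3 (1,6) count=0: revealed 6 new [(0,5) (0,6) (1,5) (1,6) (2,5) (2,6)] -> total=8

Answer: 8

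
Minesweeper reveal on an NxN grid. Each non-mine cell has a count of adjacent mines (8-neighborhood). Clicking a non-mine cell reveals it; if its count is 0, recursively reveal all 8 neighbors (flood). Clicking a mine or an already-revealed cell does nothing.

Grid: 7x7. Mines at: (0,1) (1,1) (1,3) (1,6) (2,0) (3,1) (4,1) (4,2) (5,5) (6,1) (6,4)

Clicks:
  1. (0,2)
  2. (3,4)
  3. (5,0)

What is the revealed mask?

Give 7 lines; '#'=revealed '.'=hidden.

Answer: ..#....
.......
...####
...####
...####
#......
.......

Derivation:
Click 1 (0,2) count=3: revealed 1 new [(0,2)] -> total=1
Click 2 (3,4) count=0: revealed 12 new [(2,3) (2,4) (2,5) (2,6) (3,3) (3,4) (3,5) (3,6) (4,3) (4,4) (4,5) (4,6)] -> total=13
Click 3 (5,0) count=2: revealed 1 new [(5,0)] -> total=14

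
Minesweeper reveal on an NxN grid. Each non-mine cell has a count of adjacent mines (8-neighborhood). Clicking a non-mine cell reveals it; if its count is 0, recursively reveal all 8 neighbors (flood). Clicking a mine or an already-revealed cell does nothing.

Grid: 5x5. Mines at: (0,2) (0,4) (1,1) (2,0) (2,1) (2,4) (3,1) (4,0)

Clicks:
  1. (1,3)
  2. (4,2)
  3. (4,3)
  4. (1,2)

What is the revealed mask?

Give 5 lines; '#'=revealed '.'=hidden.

Click 1 (1,3) count=3: revealed 1 new [(1,3)] -> total=1
Click 2 (4,2) count=1: revealed 1 new [(4,2)] -> total=2
Click 3 (4,3) count=0: revealed 5 new [(3,2) (3,3) (3,4) (4,3) (4,4)] -> total=7
Click 4 (1,2) count=3: revealed 1 new [(1,2)] -> total=8

Answer: .....
..##.
.....
..###
..###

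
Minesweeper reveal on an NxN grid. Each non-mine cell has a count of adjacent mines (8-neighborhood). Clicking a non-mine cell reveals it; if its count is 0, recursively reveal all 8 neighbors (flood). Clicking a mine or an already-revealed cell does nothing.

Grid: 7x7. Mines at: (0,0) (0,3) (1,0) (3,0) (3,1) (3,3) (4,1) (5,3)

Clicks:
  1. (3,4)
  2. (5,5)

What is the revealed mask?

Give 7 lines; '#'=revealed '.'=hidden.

Answer: ....###
....###
....###
....###
....###
....###
....###

Derivation:
Click 1 (3,4) count=1: revealed 1 new [(3,4)] -> total=1
Click 2 (5,5) count=0: revealed 20 new [(0,4) (0,5) (0,6) (1,4) (1,5) (1,6) (2,4) (2,5) (2,6) (3,5) (3,6) (4,4) (4,5) (4,6) (5,4) (5,5) (5,6) (6,4) (6,5) (6,6)] -> total=21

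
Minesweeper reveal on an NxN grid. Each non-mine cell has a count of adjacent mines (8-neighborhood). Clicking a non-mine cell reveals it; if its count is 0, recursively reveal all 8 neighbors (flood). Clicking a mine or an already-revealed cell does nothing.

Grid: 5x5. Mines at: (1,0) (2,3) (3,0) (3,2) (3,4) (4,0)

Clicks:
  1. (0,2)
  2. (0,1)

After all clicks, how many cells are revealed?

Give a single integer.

Click 1 (0,2) count=0: revealed 8 new [(0,1) (0,2) (0,3) (0,4) (1,1) (1,2) (1,3) (1,4)] -> total=8
Click 2 (0,1) count=1: revealed 0 new [(none)] -> total=8

Answer: 8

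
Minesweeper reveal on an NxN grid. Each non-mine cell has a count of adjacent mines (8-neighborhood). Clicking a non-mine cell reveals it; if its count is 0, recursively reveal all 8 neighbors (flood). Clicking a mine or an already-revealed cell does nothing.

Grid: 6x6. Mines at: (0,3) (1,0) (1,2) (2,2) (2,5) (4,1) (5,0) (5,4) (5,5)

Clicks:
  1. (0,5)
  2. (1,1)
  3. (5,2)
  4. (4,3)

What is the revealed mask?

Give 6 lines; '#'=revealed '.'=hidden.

Answer: ....##
.#..##
......
......
...#..
..#...

Derivation:
Click 1 (0,5) count=0: revealed 4 new [(0,4) (0,5) (1,4) (1,5)] -> total=4
Click 2 (1,1) count=3: revealed 1 new [(1,1)] -> total=5
Click 3 (5,2) count=1: revealed 1 new [(5,2)] -> total=6
Click 4 (4,3) count=1: revealed 1 new [(4,3)] -> total=7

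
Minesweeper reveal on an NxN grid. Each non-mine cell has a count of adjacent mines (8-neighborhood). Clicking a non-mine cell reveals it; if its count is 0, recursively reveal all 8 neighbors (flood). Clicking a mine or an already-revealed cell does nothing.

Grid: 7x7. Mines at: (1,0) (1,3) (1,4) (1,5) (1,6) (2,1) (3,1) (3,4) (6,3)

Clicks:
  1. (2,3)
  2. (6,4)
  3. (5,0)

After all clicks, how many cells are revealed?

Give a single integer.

Click 1 (2,3) count=3: revealed 1 new [(2,3)] -> total=1
Click 2 (6,4) count=1: revealed 1 new [(6,4)] -> total=2
Click 3 (5,0) count=0: revealed 9 new [(4,0) (4,1) (4,2) (5,0) (5,1) (5,2) (6,0) (6,1) (6,2)] -> total=11

Answer: 11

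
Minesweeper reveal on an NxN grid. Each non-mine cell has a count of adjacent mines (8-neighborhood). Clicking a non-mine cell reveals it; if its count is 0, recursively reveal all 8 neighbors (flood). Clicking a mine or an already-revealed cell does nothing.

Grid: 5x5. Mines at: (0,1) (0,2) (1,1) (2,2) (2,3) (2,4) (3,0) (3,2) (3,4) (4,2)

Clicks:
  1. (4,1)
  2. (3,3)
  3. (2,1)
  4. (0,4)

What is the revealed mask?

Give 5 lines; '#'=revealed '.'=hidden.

Click 1 (4,1) count=3: revealed 1 new [(4,1)] -> total=1
Click 2 (3,3) count=6: revealed 1 new [(3,3)] -> total=2
Click 3 (2,1) count=4: revealed 1 new [(2,1)] -> total=3
Click 4 (0,4) count=0: revealed 4 new [(0,3) (0,4) (1,3) (1,4)] -> total=7

Answer: ...##
...##
.#...
...#.
.#...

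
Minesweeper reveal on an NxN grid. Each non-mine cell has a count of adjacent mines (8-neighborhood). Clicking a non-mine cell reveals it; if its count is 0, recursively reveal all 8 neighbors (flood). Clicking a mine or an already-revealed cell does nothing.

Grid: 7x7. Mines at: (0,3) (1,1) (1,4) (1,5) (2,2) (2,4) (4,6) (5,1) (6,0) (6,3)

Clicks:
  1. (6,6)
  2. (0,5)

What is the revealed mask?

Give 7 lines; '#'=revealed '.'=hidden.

Click 1 (6,6) count=0: revealed 6 new [(5,4) (5,5) (5,6) (6,4) (6,5) (6,6)] -> total=6
Click 2 (0,5) count=2: revealed 1 new [(0,5)] -> total=7

Answer: .....#.
.......
.......
.......
.......
....###
....###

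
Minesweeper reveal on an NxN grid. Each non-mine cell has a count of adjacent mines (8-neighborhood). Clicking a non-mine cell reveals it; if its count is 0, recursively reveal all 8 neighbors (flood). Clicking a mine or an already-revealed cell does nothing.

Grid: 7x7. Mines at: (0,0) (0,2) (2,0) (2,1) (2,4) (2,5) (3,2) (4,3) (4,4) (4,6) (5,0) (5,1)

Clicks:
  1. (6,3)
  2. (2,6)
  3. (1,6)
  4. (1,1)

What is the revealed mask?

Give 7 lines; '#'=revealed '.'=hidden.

Click 1 (6,3) count=0: revealed 10 new [(5,2) (5,3) (5,4) (5,5) (5,6) (6,2) (6,3) (6,4) (6,5) (6,6)] -> total=10
Click 2 (2,6) count=1: revealed 1 new [(2,6)] -> total=11
Click 3 (1,6) count=1: revealed 1 new [(1,6)] -> total=12
Click 4 (1,1) count=4: revealed 1 new [(1,1)] -> total=13

Answer: .......
.#....#
......#
.......
.......
..#####
..#####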